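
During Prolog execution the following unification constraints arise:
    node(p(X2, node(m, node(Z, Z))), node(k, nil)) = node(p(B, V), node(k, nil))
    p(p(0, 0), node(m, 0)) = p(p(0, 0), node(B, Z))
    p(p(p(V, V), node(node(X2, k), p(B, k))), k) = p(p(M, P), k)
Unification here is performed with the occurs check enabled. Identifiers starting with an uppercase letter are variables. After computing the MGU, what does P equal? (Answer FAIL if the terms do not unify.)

node(node(m, k), p(m, k))

Decompose node/2: p(X2, node(m, node(Z, Z))) = p(B, V),  node(k, nil) = node(k, nil).
Decompose p/2: X2 = B,  node(m, node(Z, Z)) = V.
Bind X2 := B; substituting into the one remaining equation that mentions X2 gives: p(p(p(V, V), node(node(B, k), p(B, k))), k) = p(p(M, P), k).
Bind V := node(m, node(Z, Z)); substituting into the one remaining equation that mentions V gives: p(p(p(node(m, node(Z, Z)), node(m, node(Z, Z))), node(node(B, k), p(B, k))), k) = p(p(M, P), k).
Delete trivial equation node(k, nil) = node(k, nil).
Decompose p/2: p(0, 0) = p(0, 0),  node(m, 0) = node(B, Z).
Delete trivial equation p(0, 0) = p(0, 0).
Decompose node/2: m = B,  0 = Z.
Bind B := m; substituting into the one remaining equation that mentions B gives: p(p(p(node(m, node(Z, Z)), node(m, node(Z, Z))), node(node(m, k), p(m, k))), k) = p(p(M, P), k). Substituting into the earlier binding gives X2 := m.
Bind Z := 0; substituting into the remaining equation gives: p(p(p(node(m, node(0, 0)), node(m, node(0, 0))), node(node(m, k), p(m, k))), k) = p(p(M, P), k). Substituting into the earlier binding gives V := node(m, node(0, 0)).
Decompose p/2: p(p(node(m, node(0, 0)), node(m, node(0, 0))), node(node(m, k), p(m, k))) = p(M, P),  k = k.
Decompose p/2: p(node(m, node(0, 0)), node(m, node(0, 0))) = M,  node(node(m, k), p(m, k)) = P.
Bind M := p(node(m, node(0, 0)), node(m, node(0, 0))); no other remaining equation mentions M.
Bind P := node(node(m, k), p(m, k)); no other remaining equation mentions P.
Delete trivial equation k = k.
MGU = { X2 -> m, V -> node(m, node(0, 0)), B -> m, Z -> 0, M -> p(node(m, node(0, 0)), node(m, node(0, 0))), P -> node(node(m, k), p(m, k)) }, so P -> node(node(m, k), p(m, k)).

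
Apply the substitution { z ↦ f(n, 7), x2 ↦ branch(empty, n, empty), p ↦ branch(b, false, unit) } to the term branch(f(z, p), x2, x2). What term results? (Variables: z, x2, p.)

branch(f(f(n, 7), branch(b, false, unit)), branch(empty, n, empty), branch(empty, n, empty))

Replace each occurrence of z with f(n, 7).
Replace each occurrence of x2 with branch(empty, n, empty).
Replace each occurrence of p with branch(b, false, unit).
Result: branch(f(f(n, 7), branch(b, false, unit)), branch(empty, n, empty), branch(empty, n, empty)).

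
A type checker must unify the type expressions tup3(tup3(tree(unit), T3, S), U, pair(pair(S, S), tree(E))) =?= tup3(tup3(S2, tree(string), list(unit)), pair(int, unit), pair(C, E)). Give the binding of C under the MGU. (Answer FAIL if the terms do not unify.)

FAIL

Decompose tup3/3: tup3(tree(unit), T3, S) =?= tup3(S2, tree(string), list(unit)),  U =?= pair(int, unit),  pair(pair(S, S), tree(E)) =?= pair(C, E).
Decompose tup3/3: tree(unit) =?= S2,  T3 =?= tree(string),  S =?= list(unit).
Bind S2 := tree(unit); no other remaining equation mentions S2.
Bind T3 := tree(string); no other remaining equation mentions T3.
Bind S := list(unit); substituting into the one remaining equation that mentions S gives: pair(pair(list(unit), list(unit)), tree(E)) =?= pair(C, E).
Bind U := pair(int, unit); no other remaining equation mentions U.
Decompose pair/2: pair(list(unit), list(unit)) =?= C,  tree(E) =?= E.
Bind C := pair(list(unit), list(unit)); no other remaining equation mentions C.
Occurs check fails: E occurs in tree(E); the equation E =?= tree(E) has no finite solution.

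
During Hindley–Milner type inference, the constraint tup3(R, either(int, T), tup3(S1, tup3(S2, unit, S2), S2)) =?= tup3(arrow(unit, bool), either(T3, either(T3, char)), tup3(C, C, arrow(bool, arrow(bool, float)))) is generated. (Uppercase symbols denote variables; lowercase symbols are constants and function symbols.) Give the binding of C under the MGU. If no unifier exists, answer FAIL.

Decompose tup3/3: R =?= arrow(unit, bool),  either(int, T) =?= either(T3, either(T3, char)),  tup3(S1, tup3(S2, unit, S2), S2) =?= tup3(C, C, arrow(bool, arrow(bool, float))).
Bind R := arrow(unit, bool); no other remaining equation mentions R.
Decompose either/2: int =?= T3,  T =?= either(T3, char).
Bind T3 := int; substituting into the one remaining equation that mentions T3 gives: T =?= either(int, char).
Bind T := either(int, char); no other remaining equation mentions T.
Decompose tup3/3: S1 =?= C,  tup3(S2, unit, S2) =?= C,  S2 =?= arrow(bool, arrow(bool, float)).
Bind S1 := C; no other remaining equation mentions S1.
Bind C := tup3(S2, unit, S2); no other remaining equation mentions C. Substituting into the earlier binding gives S1 := tup3(S2, unit, S2).
Bind S2 := arrow(bool, arrow(bool, float)). Substituting into the earlier bindings gives S1 := tup3(arrow(bool, arrow(bool, float)), unit, arrow(bool, arrow(bool, float))), C := tup3(arrow(bool, arrow(bool, float)), unit, arrow(bool, arrow(bool, float))).
MGU = { R ↦ arrow(unit, bool), T3 ↦ int, T ↦ either(int, char), S1 ↦ tup3(arrow(bool, arrow(bool, float)), unit, arrow(bool, arrow(bool, float))), C ↦ tup3(arrow(bool, arrow(bool, float)), unit, arrow(bool, arrow(bool, float))), S2 ↦ arrow(bool, arrow(bool, float)) }, so C ↦ tup3(arrow(bool, arrow(bool, float)), unit, arrow(bool, arrow(bool, float))).

tup3(arrow(bool, arrow(bool, float)), unit, arrow(bool, arrow(bool, float)))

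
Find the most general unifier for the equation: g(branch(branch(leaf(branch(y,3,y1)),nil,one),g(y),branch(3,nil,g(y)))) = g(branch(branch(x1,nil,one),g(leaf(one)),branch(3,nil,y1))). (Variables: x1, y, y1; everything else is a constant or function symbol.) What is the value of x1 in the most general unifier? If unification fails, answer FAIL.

leaf(branch(leaf(one),3,g(leaf(one))))

Decompose g/1: branch(branch(leaf(branch(y,3,y1)),nil,one),g(y),branch(3,nil,g(y))) = branch(branch(x1,nil,one),g(leaf(one)),branch(3,nil,y1)).
Decompose branch/3: branch(leaf(branch(y,3,y1)),nil,one) = branch(x1,nil,one),  g(y) = g(leaf(one)),  branch(3,nil,g(y)) = branch(3,nil,y1).
Decompose branch/3: leaf(branch(y,3,y1)) = x1,  nil = nil,  one = one.
Bind x1 := leaf(branch(y,3,y1)); no other remaining equation mentions x1.
Delete trivial equation nil = nil.
Delete trivial equation one = one.
Decompose g/1: y = leaf(one).
Bind y := leaf(one); substituting into the remaining equation gives: branch(3,nil,g(leaf(one))) = branch(3,nil,y1). Substituting into the earlier binding gives x1 := leaf(branch(leaf(one),3,y1)).
Decompose branch/3: 3 = 3,  nil = nil,  g(leaf(one)) = y1.
Delete trivial equation 3 = 3.
Delete trivial equation nil = nil.
Bind y1 := g(leaf(one)). Substituting into the earlier binding gives x1 := leaf(branch(leaf(one),3,g(leaf(one)))).
MGU = { x1 := leaf(branch(leaf(one),3,g(leaf(one)))), y := leaf(one), y1 := g(leaf(one)) }, so x1 := leaf(branch(leaf(one),3,g(leaf(one)))).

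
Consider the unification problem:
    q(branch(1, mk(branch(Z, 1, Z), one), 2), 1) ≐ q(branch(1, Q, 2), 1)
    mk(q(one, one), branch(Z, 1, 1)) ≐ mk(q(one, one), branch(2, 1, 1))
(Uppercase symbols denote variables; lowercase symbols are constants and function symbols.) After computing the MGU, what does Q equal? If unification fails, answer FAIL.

Decompose q/2: branch(1, mk(branch(Z, 1, Z), one), 2) ≐ branch(1, Q, 2),  1 ≐ 1.
Decompose branch/3: 1 ≐ 1,  mk(branch(Z, 1, Z), one) ≐ Q,  2 ≐ 2.
Delete trivial equation 1 ≐ 1.
Bind Q := mk(branch(Z, 1, Z), one); no other remaining equation mentions Q.
Delete trivial equation 2 ≐ 2.
Delete trivial equation 1 ≐ 1.
Decompose mk/2: q(one, one) ≐ q(one, one),  branch(Z, 1, 1) ≐ branch(2, 1, 1).
Delete trivial equation q(one, one) ≐ q(one, one).
Decompose branch/3: Z ≐ 2,  1 ≐ 1,  1 ≐ 1.
Bind Z := 2; no other remaining equation mentions Z. Substituting into the earlier binding gives Q := mk(branch(2, 1, 2), one).
Delete trivial equation 1 ≐ 1.
Delete trivial equation 1 ≐ 1.
MGU = { Q -> mk(branch(2, 1, 2), one), Z -> 2 }, so Q -> mk(branch(2, 1, 2), one).

mk(branch(2, 1, 2), one)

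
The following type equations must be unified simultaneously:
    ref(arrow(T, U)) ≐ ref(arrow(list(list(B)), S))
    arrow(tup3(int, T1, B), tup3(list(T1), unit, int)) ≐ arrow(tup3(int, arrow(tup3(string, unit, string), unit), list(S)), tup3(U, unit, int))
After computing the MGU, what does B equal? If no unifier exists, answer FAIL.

list(list(arrow(tup3(string, unit, string), unit)))

Decompose ref/1: arrow(T, U) ≐ arrow(list(list(B)), S).
Decompose arrow/2: T ≐ list(list(B)),  U ≐ S.
Bind T := list(list(B)); no other remaining equation mentions T.
Bind U := S; substituting into the remaining equation gives: arrow(tup3(int, T1, B), tup3(list(T1), unit, int)) ≐ arrow(tup3(int, arrow(tup3(string, unit, string), unit), list(S)), tup3(S, unit, int)).
Decompose arrow/2: tup3(int, T1, B) ≐ tup3(int, arrow(tup3(string, unit, string), unit), list(S)),  tup3(list(T1), unit, int) ≐ tup3(S, unit, int).
Decompose tup3/3: int ≐ int,  T1 ≐ arrow(tup3(string, unit, string), unit),  B ≐ list(S).
Delete trivial equation int ≐ int.
Bind T1 := arrow(tup3(string, unit, string), unit); substituting into the one remaining equation that mentions T1 gives: tup3(list(arrow(tup3(string, unit, string), unit)), unit, int) ≐ tup3(S, unit, int).
Bind B := list(S); no other remaining equation mentions B. Substituting into the earlier binding gives T := list(list(list(S))).
Decompose tup3/3: list(arrow(tup3(string, unit, string), unit)) ≐ S,  unit ≐ unit,  int ≐ int.
Bind S := list(arrow(tup3(string, unit, string), unit)); no other remaining equation mentions S. Substituting into the earlier bindings gives T := list(list(list(list(arrow(tup3(string, unit, string), unit))))), U := list(arrow(tup3(string, unit, string), unit)), B := list(list(arrow(tup3(string, unit, string), unit))).
Delete trivial equation unit ≐ unit.
Delete trivial equation int ≐ int.
MGU = { T -> list(list(list(list(arrow(tup3(string, unit, string), unit))))), U -> list(arrow(tup3(string, unit, string), unit)), T1 -> arrow(tup3(string, unit, string), unit), B -> list(list(arrow(tup3(string, unit, string), unit))), S -> list(arrow(tup3(string, unit, string), unit)) }, so B -> list(list(arrow(tup3(string, unit, string), unit))).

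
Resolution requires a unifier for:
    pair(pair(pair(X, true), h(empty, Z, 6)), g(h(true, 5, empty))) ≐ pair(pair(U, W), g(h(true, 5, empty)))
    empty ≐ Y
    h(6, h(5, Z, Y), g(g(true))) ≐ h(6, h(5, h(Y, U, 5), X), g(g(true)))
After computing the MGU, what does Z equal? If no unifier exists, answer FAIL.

h(empty, pair(empty, true), 5)

Decompose pair/2: pair(pair(X, true), h(empty, Z, 6)) ≐ pair(U, W),  g(h(true, 5, empty)) ≐ g(h(true, 5, empty)).
Decompose pair/2: pair(X, true) ≐ U,  h(empty, Z, 6) ≐ W.
Bind U := pair(X, true); substituting into the one remaining equation that mentions U gives: h(6, h(5, Z, Y), g(g(true))) ≐ h(6, h(5, h(Y, pair(X, true), 5), X), g(g(true))).
Bind W := h(empty, Z, 6); no other remaining equation mentions W.
Delete trivial equation g(h(true, 5, empty)) ≐ g(h(true, 5, empty)).
Bind Y := empty; substituting into the remaining equation gives: h(6, h(5, Z, empty), g(g(true))) ≐ h(6, h(5, h(empty, pair(X, true), 5), X), g(g(true))).
Decompose h/3: 6 ≐ 6,  h(5, Z, empty) ≐ h(5, h(empty, pair(X, true), 5), X),  g(g(true)) ≐ g(g(true)).
Delete trivial equation 6 ≐ 6.
Decompose h/3: 5 ≐ 5,  Z ≐ h(empty, pair(X, true), 5),  empty ≐ X.
Delete trivial equation 5 ≐ 5.
Bind Z := h(empty, pair(X, true), 5); no other remaining equation mentions Z. Substituting into the earlier binding gives W := h(empty, h(empty, pair(X, true), 5), 6).
Bind X := empty; no other remaining equation mentions X. Substituting into the earlier bindings gives U := pair(empty, true), W := h(empty, h(empty, pair(empty, true), 5), 6), Z := h(empty, pair(empty, true), 5).
Delete trivial equation g(g(true)) ≐ g(g(true)).
MGU = { U -> pair(empty, true), W -> h(empty, h(empty, pair(empty, true), 5), 6), Y -> empty, Z -> h(empty, pair(empty, true), 5), X -> empty }, so Z -> h(empty, pair(empty, true), 5).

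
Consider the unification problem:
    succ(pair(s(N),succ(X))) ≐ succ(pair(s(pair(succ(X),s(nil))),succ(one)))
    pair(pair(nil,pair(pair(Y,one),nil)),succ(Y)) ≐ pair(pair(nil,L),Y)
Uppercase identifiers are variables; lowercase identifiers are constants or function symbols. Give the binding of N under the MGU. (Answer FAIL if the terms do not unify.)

Decompose succ/1: pair(s(N),succ(X)) ≐ pair(s(pair(succ(X),s(nil))),succ(one)).
Decompose pair/2: s(N) ≐ s(pair(succ(X),s(nil))),  succ(X) ≐ succ(one).
Decompose s/1: N ≐ pair(succ(X),s(nil)).
Bind N := pair(succ(X),s(nil)); no other remaining equation mentions N.
Decompose succ/1: X ≐ one.
Bind X := one; no other remaining equation mentions X. Substituting into the earlier binding gives N := pair(succ(one),s(nil)).
Decompose pair/2: pair(nil,pair(pair(Y,one),nil)) ≐ pair(nil,L),  succ(Y) ≐ Y.
Decompose pair/2: nil ≐ nil,  pair(pair(Y,one),nil) ≐ L.
Delete trivial equation nil ≐ nil.
Bind L := pair(pair(Y,one),nil); no other remaining equation mentions L.
Occurs check fails: Y occurs in succ(Y); the equation Y ≐ succ(Y) has no finite solution.

FAIL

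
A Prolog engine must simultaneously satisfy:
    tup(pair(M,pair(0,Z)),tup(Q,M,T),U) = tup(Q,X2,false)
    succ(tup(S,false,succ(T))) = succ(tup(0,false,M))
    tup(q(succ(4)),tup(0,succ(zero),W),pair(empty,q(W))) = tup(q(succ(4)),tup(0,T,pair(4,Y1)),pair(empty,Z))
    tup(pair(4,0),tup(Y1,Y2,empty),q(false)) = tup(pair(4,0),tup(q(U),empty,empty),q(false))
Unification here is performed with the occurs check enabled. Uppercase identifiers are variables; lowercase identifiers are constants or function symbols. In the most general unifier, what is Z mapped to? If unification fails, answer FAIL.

q(pair(4,q(false)))

Decompose tup/3: pair(M,pair(0,Z)) = Q,  tup(Q,M,T) = X2,  U = false.
Bind Q := pair(M,pair(0,Z)); substituting into the one remaining equation that mentions Q gives: tup(pair(M,pair(0,Z)),M,T) = X2.
Bind X2 := tup(pair(M,pair(0,Z)),M,T); no other remaining equation mentions X2.
Bind U := false; substituting into the one remaining equation that mentions U gives: tup(pair(4,0),tup(Y1,Y2,empty),q(false)) = tup(pair(4,0),tup(q(false),empty,empty),q(false)).
Decompose succ/1: tup(S,false,succ(T)) = tup(0,false,M).
Decompose tup/3: S = 0,  false = false,  succ(T) = M.
Bind S := 0; no other remaining equation mentions S.
Delete trivial equation false = false.
Bind M := succ(T); no other remaining equation mentions M. Substituting into the earlier bindings gives Q := pair(succ(T),pair(0,Z)), X2 := tup(pair(succ(T),pair(0,Z)),succ(T),T).
Decompose tup/3: q(succ(4)) = q(succ(4)),  tup(0,succ(zero),W) = tup(0,T,pair(4,Y1)),  pair(empty,q(W)) = pair(empty,Z).
Delete trivial equation q(succ(4)) = q(succ(4)).
Decompose tup/3: 0 = 0,  succ(zero) = T,  W = pair(4,Y1).
Delete trivial equation 0 = 0.
Bind T := succ(zero); no other remaining equation mentions T. Substituting into the earlier bindings gives Q := pair(succ(succ(zero)),pair(0,Z)), X2 := tup(pair(succ(succ(zero)),pair(0,Z)),succ(succ(zero)),succ(zero)), M := succ(succ(zero)).
Bind W := pair(4,Y1); substituting into the one remaining equation that mentions W gives: pair(empty,q(pair(4,Y1))) = pair(empty,Z).
Decompose pair/2: empty = empty,  q(pair(4,Y1)) = Z.
Delete trivial equation empty = empty.
Bind Z := q(pair(4,Y1)); no other remaining equation mentions Z. Substituting into the earlier bindings gives Q := pair(succ(succ(zero)),pair(0,q(pair(4,Y1)))), X2 := tup(pair(succ(succ(zero)),pair(0,q(pair(4,Y1)))),succ(succ(zero)),succ(zero)).
Decompose tup/3: pair(4,0) = pair(4,0),  tup(Y1,Y2,empty) = tup(q(false),empty,empty),  q(false) = q(false).
Delete trivial equation pair(4,0) = pair(4,0).
Decompose tup/3: Y1 = q(false),  Y2 = empty,  empty = empty.
Bind Y1 := q(false); no other remaining equation mentions Y1. Substituting into the earlier bindings gives Q := pair(succ(succ(zero)),pair(0,q(pair(4,q(false))))), X2 := tup(pair(succ(succ(zero)),pair(0,q(pair(4,q(false))))),succ(succ(zero)),succ(zero)), W := pair(4,q(false)), Z := q(pair(4,q(false))).
Bind Y2 := empty; no other remaining equation mentions Y2.
Delete trivial equation empty = empty.
Delete trivial equation q(false) = q(false).
MGU = { Q = pair(succ(succ(zero)),pair(0,q(pair(4,q(false))))), X2 = tup(pair(succ(succ(zero)),pair(0,q(pair(4,q(false))))),succ(succ(zero)),succ(zero)), U = false, S = 0, M = succ(succ(zero)), T = succ(zero), W = pair(4,q(false)), Z = q(pair(4,q(false))), Y1 = q(false), Y2 = empty }, so Z = q(pair(4,q(false))).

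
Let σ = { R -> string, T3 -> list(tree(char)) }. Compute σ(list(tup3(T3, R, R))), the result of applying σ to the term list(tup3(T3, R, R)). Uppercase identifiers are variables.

Replace each occurrence of R with string.
Replace each occurrence of T3 with list(tree(char)).
Result: list(tup3(list(tree(char)), string, string)).

list(tup3(list(tree(char)), string, string))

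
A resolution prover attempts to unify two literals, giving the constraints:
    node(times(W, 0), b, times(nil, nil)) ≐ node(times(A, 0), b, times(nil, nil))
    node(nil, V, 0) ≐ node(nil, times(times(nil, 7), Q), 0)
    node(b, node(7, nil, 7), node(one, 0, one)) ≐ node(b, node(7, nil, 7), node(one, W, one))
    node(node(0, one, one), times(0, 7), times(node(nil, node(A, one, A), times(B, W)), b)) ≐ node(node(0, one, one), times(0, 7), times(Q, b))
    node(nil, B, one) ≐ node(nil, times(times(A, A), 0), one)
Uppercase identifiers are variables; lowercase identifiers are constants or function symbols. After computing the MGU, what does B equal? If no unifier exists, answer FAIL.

times(times(0, 0), 0)

Decompose node/3: times(W, 0) ≐ times(A, 0),  b ≐ b,  times(nil, nil) ≐ times(nil, nil).
Decompose times/2: W ≐ A,  0 ≐ 0.
Bind W := A; substituting into the 2 remaining equations that mention W gives: node(b, node(7, nil, 7), node(one, 0, one)) ≐ node(b, node(7, nil, 7), node(one, A, one)),  node(node(0, one, one), times(0, 7), times(node(nil, node(A, one, A), times(B, A)), b)) ≐ node(node(0, one, one), times(0, 7), times(Q, b)).
Delete trivial equation 0 ≐ 0.
Delete trivial equation b ≐ b.
Delete trivial equation times(nil, nil) ≐ times(nil, nil).
Decompose node/3: nil ≐ nil,  V ≐ times(times(nil, 7), Q),  0 ≐ 0.
Delete trivial equation nil ≐ nil.
Bind V := times(times(nil, 7), Q); no other remaining equation mentions V.
Delete trivial equation 0 ≐ 0.
Decompose node/3: b ≐ b,  node(7, nil, 7) ≐ node(7, nil, 7),  node(one, 0, one) ≐ node(one, A, one).
Delete trivial equation b ≐ b.
Delete trivial equation node(7, nil, 7) ≐ node(7, nil, 7).
Decompose node/3: one ≐ one,  0 ≐ A,  one ≐ one.
Delete trivial equation one ≐ one.
Bind A := 0; substituting into the 2 remaining equations that mention A gives: node(node(0, one, one), times(0, 7), times(node(nil, node(0, one, 0), times(B, 0)), b)) ≐ node(node(0, one, one), times(0, 7), times(Q, b)),  node(nil, B, one) ≐ node(nil, times(times(0, 0), 0), one). Substituting into the earlier binding gives W := 0.
Delete trivial equation one ≐ one.
Decompose node/3: node(0, one, one) ≐ node(0, one, one),  times(0, 7) ≐ times(0, 7),  times(node(nil, node(0, one, 0), times(B, 0)), b) ≐ times(Q, b).
Delete trivial equation node(0, one, one) ≐ node(0, one, one).
Delete trivial equation times(0, 7) ≐ times(0, 7).
Decompose times/2: node(nil, node(0, one, 0), times(B, 0)) ≐ Q,  b ≐ b.
Bind Q := node(nil, node(0, one, 0), times(B, 0)); no other remaining equation mentions Q. Substituting into the earlier binding gives V := times(times(nil, 7), node(nil, node(0, one, 0), times(B, 0))).
Delete trivial equation b ≐ b.
Decompose node/3: nil ≐ nil,  B ≐ times(times(0, 0), 0),  one ≐ one.
Delete trivial equation nil ≐ nil.
Bind B := times(times(0, 0), 0); no other remaining equation mentions B. Substituting into the earlier bindings gives V := times(times(nil, 7), node(nil, node(0, one, 0), times(times(times(0, 0), 0), 0))), Q := node(nil, node(0, one, 0), times(times(times(0, 0), 0), 0)).
Delete trivial equation one ≐ one.
MGU = { W := 0, V := times(times(nil, 7), node(nil, node(0, one, 0), times(times(times(0, 0), 0), 0))), A := 0, Q := node(nil, node(0, one, 0), times(times(times(0, 0), 0), 0)), B := times(times(0, 0), 0) }, so B := times(times(0, 0), 0).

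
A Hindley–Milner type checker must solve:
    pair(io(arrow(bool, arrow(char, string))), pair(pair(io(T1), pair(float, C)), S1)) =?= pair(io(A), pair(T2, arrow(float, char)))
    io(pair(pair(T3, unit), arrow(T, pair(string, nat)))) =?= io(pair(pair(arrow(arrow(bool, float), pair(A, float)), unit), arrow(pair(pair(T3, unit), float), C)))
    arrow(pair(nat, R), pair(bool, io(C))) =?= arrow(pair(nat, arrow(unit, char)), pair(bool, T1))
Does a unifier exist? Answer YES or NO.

Decompose pair/2: io(arrow(bool, arrow(char, string))) =?= io(A),  pair(pair(io(T1), pair(float, C)), S1) =?= pair(T2, arrow(float, char)).
Decompose io/1: arrow(bool, arrow(char, string)) =?= A.
Bind A := arrow(bool, arrow(char, string)); substituting into the one remaining equation that mentions A gives: io(pair(pair(T3, unit), arrow(T, pair(string, nat)))) =?= io(pair(pair(arrow(arrow(bool, float), pair(arrow(bool, arrow(char, string)), float)), unit), arrow(pair(pair(T3, unit), float), C))).
Decompose pair/2: pair(io(T1), pair(float, C)) =?= T2,  S1 =?= arrow(float, char).
Bind T2 := pair(io(T1), pair(float, C)); no other remaining equation mentions T2.
Bind S1 := arrow(float, char); no other remaining equation mentions S1.
Decompose io/1: pair(pair(T3, unit), arrow(T, pair(string, nat))) =?= pair(pair(arrow(arrow(bool, float), pair(arrow(bool, arrow(char, string)), float)), unit), arrow(pair(pair(T3, unit), float), C)).
Decompose pair/2: pair(T3, unit) =?= pair(arrow(arrow(bool, float), pair(arrow(bool, arrow(char, string)), float)), unit),  arrow(T, pair(string, nat)) =?= arrow(pair(pair(T3, unit), float), C).
Decompose pair/2: T3 =?= arrow(arrow(bool, float), pair(arrow(bool, arrow(char, string)), float)),  unit =?= unit.
Bind T3 := arrow(arrow(bool, float), pair(arrow(bool, arrow(char, string)), float)); substituting into the one remaining equation that mentions T3 gives: arrow(T, pair(string, nat)) =?= arrow(pair(pair(arrow(arrow(bool, float), pair(arrow(bool, arrow(char, string)), float)), unit), float), C).
Delete trivial equation unit =?= unit.
Decompose arrow/2: T =?= pair(pair(arrow(arrow(bool, float), pair(arrow(bool, arrow(char, string)), float)), unit), float),  pair(string, nat) =?= C.
Bind T := pair(pair(arrow(arrow(bool, float), pair(arrow(bool, arrow(char, string)), float)), unit), float); no other remaining equation mentions T.
Bind C := pair(string, nat); substituting into the remaining equation gives: arrow(pair(nat, R), pair(bool, io(pair(string, nat)))) =?= arrow(pair(nat, arrow(unit, char)), pair(bool, T1)). Substituting into the earlier binding gives T2 := pair(io(T1), pair(float, pair(string, nat))).
Decompose arrow/2: pair(nat, R) =?= pair(nat, arrow(unit, char)),  pair(bool, io(pair(string, nat))) =?= pair(bool, T1).
Decompose pair/2: nat =?= nat,  R =?= arrow(unit, char).
Delete trivial equation nat =?= nat.
Bind R := arrow(unit, char); no other remaining equation mentions R.
Decompose pair/2: bool =?= bool,  io(pair(string, nat)) =?= T1.
Delete trivial equation bool =?= bool.
Bind T1 := io(pair(string, nat)). Substituting into the earlier binding gives T2 := pair(io(io(pair(string, nat))), pair(float, pair(string, nat))).
No equations remain and no clash or occurs-check failure arose, so a unifier exists.

YES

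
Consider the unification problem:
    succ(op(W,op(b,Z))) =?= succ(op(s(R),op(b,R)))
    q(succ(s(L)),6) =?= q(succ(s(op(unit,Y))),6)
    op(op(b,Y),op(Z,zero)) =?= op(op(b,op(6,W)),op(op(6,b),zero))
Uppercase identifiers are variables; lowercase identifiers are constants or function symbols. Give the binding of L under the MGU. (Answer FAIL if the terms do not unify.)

op(unit,op(6,s(op(6,b))))

Decompose succ/1: op(W,op(b,Z)) =?= op(s(R),op(b,R)).
Decompose op/2: W =?= s(R),  op(b,Z) =?= op(b,R).
Bind W := s(R); substituting into the one remaining equation that mentions W gives: op(op(b,Y),op(Z,zero)) =?= op(op(b,op(6,s(R))),op(op(6,b),zero)).
Decompose op/2: b =?= b,  Z =?= R.
Delete trivial equation b =?= b.
Bind Z := R; substituting into the one remaining equation that mentions Z gives: op(op(b,Y),op(R,zero)) =?= op(op(b,op(6,s(R))),op(op(6,b),zero)).
Decompose q/2: succ(s(L)) =?= succ(s(op(unit,Y))),  6 =?= 6.
Decompose succ/1: s(L) =?= s(op(unit,Y)).
Decompose s/1: L =?= op(unit,Y).
Bind L := op(unit,Y); no other remaining equation mentions L.
Delete trivial equation 6 =?= 6.
Decompose op/2: op(b,Y) =?= op(b,op(6,s(R))),  op(R,zero) =?= op(op(6,b),zero).
Decompose op/2: b =?= b,  Y =?= op(6,s(R)).
Delete trivial equation b =?= b.
Bind Y := op(6,s(R)); no other remaining equation mentions Y. Substituting into the earlier binding gives L := op(unit,op(6,s(R))).
Decompose op/2: R =?= op(6,b),  zero =?= zero.
Bind R := op(6,b); no other remaining equation mentions R. Substituting into the earlier bindings gives W := s(op(6,b)), Z := op(6,b), L := op(unit,op(6,s(op(6,b)))), Y := op(6,s(op(6,b))).
Delete trivial equation zero =?= zero.
MGU = { W := s(op(6,b)), Z := op(6,b), L := op(unit,op(6,s(op(6,b)))), Y := op(6,s(op(6,b))), R := op(6,b) }, so L := op(unit,op(6,s(op(6,b)))).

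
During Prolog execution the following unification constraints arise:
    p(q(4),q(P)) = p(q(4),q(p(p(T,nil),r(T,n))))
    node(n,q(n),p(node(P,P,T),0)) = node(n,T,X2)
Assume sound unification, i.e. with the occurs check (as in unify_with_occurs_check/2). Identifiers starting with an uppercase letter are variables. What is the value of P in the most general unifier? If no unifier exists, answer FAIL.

Decompose p/2: q(4) = q(4),  q(P) = q(p(p(T,nil),r(T,n))).
Delete trivial equation q(4) = q(4).
Decompose q/1: P = p(p(T,nil),r(T,n)).
Bind P := p(p(T,nil),r(T,n)); substituting into the remaining equation gives: node(n,q(n),p(node(p(p(T,nil),r(T,n)),p(p(T,nil),r(T,n)),T),0)) = node(n,T,X2).
Decompose node/3: n = n,  q(n) = T,  p(node(p(p(T,nil),r(T,n)),p(p(T,nil),r(T,n)),T),0) = X2.
Delete trivial equation n = n.
Bind T := q(n); substituting into the remaining equation gives: p(node(p(p(q(n),nil),r(q(n),n)),p(p(q(n),nil),r(q(n),n)),q(n)),0) = X2. Substituting into the earlier binding gives P := p(p(q(n),nil),r(q(n),n)).
Bind X2 := p(node(p(p(q(n),nil),r(q(n),n)),p(p(q(n),nil),r(q(n),n)),q(n)),0).
MGU = { P ↦ p(p(q(n),nil),r(q(n),n)), T ↦ q(n), X2 ↦ p(node(p(p(q(n),nil),r(q(n),n)),p(p(q(n),nil),r(q(n),n)),q(n)),0) }, so P ↦ p(p(q(n),nil),r(q(n),n)).

p(p(q(n),nil),r(q(n),n))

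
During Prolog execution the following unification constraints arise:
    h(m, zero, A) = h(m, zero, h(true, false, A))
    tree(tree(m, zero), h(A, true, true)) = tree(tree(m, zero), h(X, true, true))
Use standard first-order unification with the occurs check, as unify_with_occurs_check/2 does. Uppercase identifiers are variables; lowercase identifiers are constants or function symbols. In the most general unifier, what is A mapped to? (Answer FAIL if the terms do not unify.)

FAIL

Decompose h/3: m = m,  zero = zero,  A = h(true, false, A).
Delete trivial equation m = m.
Delete trivial equation zero = zero.
Occurs check fails: A occurs in h(true, false, A); the equation A = h(true, false, A) has no finite solution.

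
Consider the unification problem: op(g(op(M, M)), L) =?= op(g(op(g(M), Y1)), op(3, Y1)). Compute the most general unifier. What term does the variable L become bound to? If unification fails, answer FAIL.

Decompose op/2: g(op(M, M)) =?= g(op(g(M), Y1)),  L =?= op(3, Y1).
Decompose g/1: op(M, M) =?= op(g(M), Y1).
Decompose op/2: M =?= g(M),  M =?= Y1.
Occurs check fails: M occurs in g(M); the equation M =?= g(M) has no finite solution.

FAIL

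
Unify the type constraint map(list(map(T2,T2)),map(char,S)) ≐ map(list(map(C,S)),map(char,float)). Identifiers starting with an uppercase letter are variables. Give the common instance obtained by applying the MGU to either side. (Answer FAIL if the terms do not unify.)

Decompose map/2: list(map(T2,T2)) ≐ list(map(C,S)),  map(char,S) ≐ map(char,float).
Decompose list/1: map(T2,T2) ≐ map(C,S).
Decompose map/2: T2 ≐ C,  T2 ≐ S.
Bind T2 := C; substituting into the one remaining equation that mentions T2 gives: C ≐ S.
Bind C := S; no other remaining equation mentions C. Substituting into the earlier binding gives T2 := S.
Decompose map/2: char ≐ char,  S ≐ float.
Delete trivial equation char ≐ char.
Bind S := float. Substituting into the earlier bindings gives T2 := float, C := float.
Applying the MGU to either side gives map(list(map(float,float)),map(char,float)).

map(list(map(float,float)),map(char,float))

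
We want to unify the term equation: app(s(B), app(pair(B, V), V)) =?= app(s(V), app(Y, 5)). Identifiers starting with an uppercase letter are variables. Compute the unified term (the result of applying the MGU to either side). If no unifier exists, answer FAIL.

app(s(5), app(pair(5, 5), 5))

Decompose app/2: s(B) =?= s(V),  app(pair(B, V), V) =?= app(Y, 5).
Decompose s/1: B =?= V.
Bind B := V; substituting into the remaining equation gives: app(pair(V, V), V) =?= app(Y, 5).
Decompose app/2: pair(V, V) =?= Y,  V =?= 5.
Bind Y := pair(V, V); no other remaining equation mentions Y.
Bind V := 5. Substituting into the earlier bindings gives B := 5, Y := pair(5, 5).
Applying the MGU to either side gives app(s(5), app(pair(5, 5), 5)).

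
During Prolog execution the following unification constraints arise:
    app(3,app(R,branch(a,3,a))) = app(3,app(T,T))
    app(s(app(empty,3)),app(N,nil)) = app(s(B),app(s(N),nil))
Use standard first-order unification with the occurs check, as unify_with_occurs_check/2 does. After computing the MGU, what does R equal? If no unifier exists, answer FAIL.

Decompose app/2: 3 = 3,  app(R,branch(a,3,a)) = app(T,T).
Delete trivial equation 3 = 3.
Decompose app/2: R = T,  branch(a,3,a) = T.
Bind R := T; no other remaining equation mentions R.
Bind T := branch(a,3,a); no other remaining equation mentions T. Substituting into the earlier binding gives R := branch(a,3,a).
Decompose app/2: s(app(empty,3)) = s(B),  app(N,nil) = app(s(N),nil).
Decompose s/1: app(empty,3) = B.
Bind B := app(empty,3); no other remaining equation mentions B.
Decompose app/2: N = s(N),  nil = nil.
Occurs check fails: N occurs in s(N); the equation N = s(N) has no finite solution.

FAIL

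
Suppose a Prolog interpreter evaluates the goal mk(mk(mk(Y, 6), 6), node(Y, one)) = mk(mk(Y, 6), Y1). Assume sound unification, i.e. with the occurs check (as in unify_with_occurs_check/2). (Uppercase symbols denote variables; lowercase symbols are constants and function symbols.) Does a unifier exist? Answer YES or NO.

Decompose mk/2: mk(mk(Y, 6), 6) = mk(Y, 6),  node(Y, one) = Y1.
Decompose mk/2: mk(Y, 6) = Y,  6 = 6.
Occurs check fails: Y occurs in mk(Y, 6); the equation Y = mk(Y, 6) has no finite solution.

NO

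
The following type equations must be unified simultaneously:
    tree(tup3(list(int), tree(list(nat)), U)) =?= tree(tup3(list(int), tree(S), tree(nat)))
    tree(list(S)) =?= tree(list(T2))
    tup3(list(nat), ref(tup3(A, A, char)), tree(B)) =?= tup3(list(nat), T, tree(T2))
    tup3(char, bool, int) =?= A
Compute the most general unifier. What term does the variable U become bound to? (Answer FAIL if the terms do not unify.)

tree(nat)

Decompose tree/1: tup3(list(int), tree(list(nat)), U) =?= tup3(list(int), tree(S), tree(nat)).
Decompose tup3/3: list(int) =?= list(int),  tree(list(nat)) =?= tree(S),  U =?= tree(nat).
Delete trivial equation list(int) =?= list(int).
Decompose tree/1: list(nat) =?= S.
Bind S := list(nat); substituting into the one remaining equation that mentions S gives: tree(list(list(nat))) =?= tree(list(T2)).
Bind U := tree(nat); no other remaining equation mentions U.
Decompose tree/1: list(list(nat)) =?= list(T2).
Decompose list/1: list(nat) =?= T2.
Bind T2 := list(nat); substituting into the one remaining equation that mentions T2 gives: tup3(list(nat), ref(tup3(A, A, char)), tree(B)) =?= tup3(list(nat), T, tree(list(nat))).
Decompose tup3/3: list(nat) =?= list(nat),  ref(tup3(A, A, char)) =?= T,  tree(B) =?= tree(list(nat)).
Delete trivial equation list(nat) =?= list(nat).
Bind T := ref(tup3(A, A, char)); no other remaining equation mentions T.
Decompose tree/1: B =?= list(nat).
Bind B := list(nat); no other remaining equation mentions B.
Bind A := tup3(char, bool, int). Substituting into the earlier binding gives T := ref(tup3(tup3(char, bool, int), tup3(char, bool, int), char)).
MGU = { S -> list(nat), U -> tree(nat), T2 -> list(nat), T -> ref(tup3(tup3(char, bool, int), tup3(char, bool, int), char)), B -> list(nat), A -> tup3(char, bool, int) }, so U -> tree(nat).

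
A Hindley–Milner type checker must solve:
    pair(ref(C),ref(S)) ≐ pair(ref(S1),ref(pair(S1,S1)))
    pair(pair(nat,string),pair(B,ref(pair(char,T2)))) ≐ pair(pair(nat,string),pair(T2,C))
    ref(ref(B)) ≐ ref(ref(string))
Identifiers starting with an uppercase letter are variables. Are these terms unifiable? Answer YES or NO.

YES

Decompose pair/2: ref(C) ≐ ref(S1),  ref(S) ≐ ref(pair(S1,S1)).
Decompose ref/1: C ≐ S1.
Bind C := S1; substituting into the one remaining equation that mentions C gives: pair(pair(nat,string),pair(B,ref(pair(char,T2)))) ≐ pair(pair(nat,string),pair(T2,S1)).
Decompose ref/1: S ≐ pair(S1,S1).
Bind S := pair(S1,S1); no other remaining equation mentions S.
Decompose pair/2: pair(nat,string) ≐ pair(nat,string),  pair(B,ref(pair(char,T2))) ≐ pair(T2,S1).
Delete trivial equation pair(nat,string) ≐ pair(nat,string).
Decompose pair/2: B ≐ T2,  ref(pair(char,T2)) ≐ S1.
Bind B := T2; substituting into the one remaining equation that mentions B gives: ref(ref(T2)) ≐ ref(ref(string)).
Bind S1 := ref(pair(char,T2)); no other remaining equation mentions S1. Substituting into the earlier bindings gives C := ref(pair(char,T2)), S := pair(ref(pair(char,T2)),ref(pair(char,T2))).
Decompose ref/1: ref(T2) ≐ ref(string).
Decompose ref/1: T2 ≐ string.
Bind T2 := string. Substituting into the earlier bindings gives C := ref(pair(char,string)), S := pair(ref(pair(char,string)),ref(pair(char,string))), B := string, S1 := ref(pair(char,string)).
No equations remain and no clash or occurs-check failure arose, so a unifier exists.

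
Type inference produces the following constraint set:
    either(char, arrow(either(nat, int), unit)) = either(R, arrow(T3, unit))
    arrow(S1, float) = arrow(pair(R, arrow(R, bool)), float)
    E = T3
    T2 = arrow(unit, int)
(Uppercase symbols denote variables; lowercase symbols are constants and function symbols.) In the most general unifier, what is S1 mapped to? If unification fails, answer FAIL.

Decompose either/2: char = R,  arrow(either(nat, int), unit) = arrow(T3, unit).
Bind R := char; substituting into the one remaining equation that mentions R gives: arrow(S1, float) = arrow(pair(char, arrow(char, bool)), float).
Decompose arrow/2: either(nat, int) = T3,  unit = unit.
Bind T3 := either(nat, int); substituting into the one remaining equation that mentions T3 gives: E = either(nat, int).
Delete trivial equation unit = unit.
Decompose arrow/2: S1 = pair(char, arrow(char, bool)),  float = float.
Bind S1 := pair(char, arrow(char, bool)); no other remaining equation mentions S1.
Delete trivial equation float = float.
Bind E := either(nat, int); no other remaining equation mentions E.
Bind T2 := arrow(unit, int).
MGU = { R -> char, T3 -> either(nat, int), S1 -> pair(char, arrow(char, bool)), E -> either(nat, int), T2 -> arrow(unit, int) }, so S1 -> pair(char, arrow(char, bool)).

pair(char, arrow(char, bool))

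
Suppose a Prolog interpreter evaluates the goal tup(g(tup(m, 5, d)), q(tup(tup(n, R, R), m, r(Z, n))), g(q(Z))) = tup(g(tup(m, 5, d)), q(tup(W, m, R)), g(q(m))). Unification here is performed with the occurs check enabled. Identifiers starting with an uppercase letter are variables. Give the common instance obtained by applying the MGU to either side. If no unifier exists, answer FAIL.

Decompose tup/3: g(tup(m, 5, d)) = g(tup(m, 5, d)),  q(tup(tup(n, R, R), m, r(Z, n))) = q(tup(W, m, R)),  g(q(Z)) = g(q(m)).
Delete trivial equation g(tup(m, 5, d)) = g(tup(m, 5, d)).
Decompose q/1: tup(tup(n, R, R), m, r(Z, n)) = tup(W, m, R).
Decompose tup/3: tup(n, R, R) = W,  m = m,  r(Z, n) = R.
Bind W := tup(n, R, R); no other remaining equation mentions W.
Delete trivial equation m = m.
Bind R := r(Z, n); no other remaining equation mentions R. Substituting into the earlier binding gives W := tup(n, r(Z, n), r(Z, n)).
Decompose g/1: q(Z) = q(m).
Decompose q/1: Z = m.
Bind Z := m. Substituting into the earlier bindings gives W := tup(n, r(m, n), r(m, n)), R := r(m, n).
Applying the MGU to either side gives tup(g(tup(m, 5, d)), q(tup(tup(n, r(m, n), r(m, n)), m, r(m, n))), g(q(m))).

tup(g(tup(m, 5, d)), q(tup(tup(n, r(m, n), r(m, n)), m, r(m, n))), g(q(m)))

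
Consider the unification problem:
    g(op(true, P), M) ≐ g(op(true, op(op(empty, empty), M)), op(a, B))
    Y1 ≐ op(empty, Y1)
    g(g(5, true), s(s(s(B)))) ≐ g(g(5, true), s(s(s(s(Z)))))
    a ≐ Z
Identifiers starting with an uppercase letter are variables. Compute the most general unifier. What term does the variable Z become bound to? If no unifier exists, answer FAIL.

Decompose g/2: op(true, P) ≐ op(true, op(op(empty, empty), M)),  M ≐ op(a, B).
Decompose op/2: true ≐ true,  P ≐ op(op(empty, empty), M).
Delete trivial equation true ≐ true.
Bind P := op(op(empty, empty), M); no other remaining equation mentions P.
Bind M := op(a, B); no other remaining equation mentions M. Substituting into the earlier binding gives P := op(op(empty, empty), op(a, B)).
Occurs check fails: Y1 occurs in op(empty, Y1); the equation Y1 ≐ op(empty, Y1) has no finite solution.

FAIL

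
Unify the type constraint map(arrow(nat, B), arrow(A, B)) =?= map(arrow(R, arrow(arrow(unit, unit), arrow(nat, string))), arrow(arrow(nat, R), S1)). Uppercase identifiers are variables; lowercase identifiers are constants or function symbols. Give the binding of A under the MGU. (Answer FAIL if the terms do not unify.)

Decompose map/2: arrow(nat, B) =?= arrow(R, arrow(arrow(unit, unit), arrow(nat, string))),  arrow(A, B) =?= arrow(arrow(nat, R), S1).
Decompose arrow/2: nat =?= R,  B =?= arrow(arrow(unit, unit), arrow(nat, string)).
Bind R := nat; substituting into the one remaining equation that mentions R gives: arrow(A, B) =?= arrow(arrow(nat, nat), S1).
Bind B := arrow(arrow(unit, unit), arrow(nat, string)); substituting into the remaining equation gives: arrow(A, arrow(arrow(unit, unit), arrow(nat, string))) =?= arrow(arrow(nat, nat), S1).
Decompose arrow/2: A =?= arrow(nat, nat),  arrow(arrow(unit, unit), arrow(nat, string)) =?= S1.
Bind A := arrow(nat, nat); no other remaining equation mentions A.
Bind S1 := arrow(arrow(unit, unit), arrow(nat, string)).
MGU = { R -> nat, B -> arrow(arrow(unit, unit), arrow(nat, string)), A -> arrow(nat, nat), S1 -> arrow(arrow(unit, unit), arrow(nat, string)) }, so A -> arrow(nat, nat).

arrow(nat, nat)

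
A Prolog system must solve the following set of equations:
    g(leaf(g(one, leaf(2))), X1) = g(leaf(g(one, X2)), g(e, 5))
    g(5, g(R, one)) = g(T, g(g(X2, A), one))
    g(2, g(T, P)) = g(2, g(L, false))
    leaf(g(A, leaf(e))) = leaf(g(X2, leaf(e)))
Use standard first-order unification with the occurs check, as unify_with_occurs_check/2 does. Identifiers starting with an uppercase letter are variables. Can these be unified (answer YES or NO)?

Decompose g/2: leaf(g(one, leaf(2))) = leaf(g(one, X2)),  X1 = g(e, 5).
Decompose leaf/1: g(one, leaf(2)) = g(one, X2).
Decompose g/2: one = one,  leaf(2) = X2.
Delete trivial equation one = one.
Bind X2 := leaf(2); substituting into the 2 remaining equations that mention X2 gives: g(5, g(R, one)) = g(T, g(g(leaf(2), A), one)),  leaf(g(A, leaf(e))) = leaf(g(leaf(2), leaf(e))).
Bind X1 := g(e, 5); no other remaining equation mentions X1.
Decompose g/2: 5 = T,  g(R, one) = g(g(leaf(2), A), one).
Bind T := 5; substituting into the one remaining equation that mentions T gives: g(2, g(5, P)) = g(2, g(L, false)).
Decompose g/2: R = g(leaf(2), A),  one = one.
Bind R := g(leaf(2), A); no other remaining equation mentions R.
Delete trivial equation one = one.
Decompose g/2: 2 = 2,  g(5, P) = g(L, false).
Delete trivial equation 2 = 2.
Decompose g/2: 5 = L,  P = false.
Bind L := 5; no other remaining equation mentions L.
Bind P := false; no other remaining equation mentions P.
Decompose leaf/1: g(A, leaf(e)) = g(leaf(2), leaf(e)).
Decompose g/2: A = leaf(2),  leaf(e) = leaf(e).
Bind A := leaf(2); no other remaining equation mentions A. Substituting into the earlier binding gives R := g(leaf(2), leaf(2)).
Delete trivial equation leaf(e) = leaf(e).
No equations remain and no clash or occurs-check failure arose, so a unifier exists.

YES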